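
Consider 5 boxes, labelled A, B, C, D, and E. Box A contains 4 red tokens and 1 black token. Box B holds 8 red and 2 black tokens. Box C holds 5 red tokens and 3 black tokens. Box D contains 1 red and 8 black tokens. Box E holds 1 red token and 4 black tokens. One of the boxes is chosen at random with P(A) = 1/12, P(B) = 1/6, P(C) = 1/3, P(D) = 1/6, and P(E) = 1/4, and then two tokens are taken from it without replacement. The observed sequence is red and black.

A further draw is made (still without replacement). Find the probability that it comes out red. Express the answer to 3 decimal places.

0.500

The likelihood of the observed sequence under each hypothesis: P(data | box A) = (4/5)(1/4) = 0.2; P(data | box B) = (8/10)(2/9) = 0.17778; P(data | box C) = (5/8)(3/7) = 0.26786; P(data | box D) = (1/9)(8/8) = 0.11111; P(data | box E) = (1/5)(4/4) = 0.2.
Multiplying each by its prior: 1/12 · 0.2 = 0.016667, 1/6 · 0.17778 = 0.02963, 1/3 · 0.26786 = 0.089286, 1/6 · 0.11111 = 0.018519, 1/4 · 0.2 = 0.05; these sum to 0.2041.
Dividing through by the total gives posterior P(box A | data) = 0.081659, P(box B | data) = 0.14517, P(box C | data) = 0.43746, P(box D | data) = 0.090732, P(box E | data) = 0.24498.
The predictive probability is P(red next | data) = (1)(0.081659) + (7/8)(0.14517) + (2/3)(0.43746) + (0)(0.090732) + (0)(0.24498) = 0.50032.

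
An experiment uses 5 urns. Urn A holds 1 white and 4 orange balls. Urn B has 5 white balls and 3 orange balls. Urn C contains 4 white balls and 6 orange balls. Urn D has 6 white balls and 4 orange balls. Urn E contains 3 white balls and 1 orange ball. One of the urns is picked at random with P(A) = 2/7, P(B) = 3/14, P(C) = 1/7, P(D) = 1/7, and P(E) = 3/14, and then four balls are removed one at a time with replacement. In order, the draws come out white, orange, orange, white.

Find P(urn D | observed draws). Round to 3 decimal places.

0.191

For each hypothesis, P(data | H) works out to: P(data | urn A) = (1/5)(4/5)(4/5)(1/5) = 0.0256; P(data | urn B) = (5/8)(3/8)(3/8)(5/8) = 0.054932; P(data | urn C) = (4/10)(6/10)(6/10)(4/10) = 0.0576; P(data | urn D) = (6/10)(4/10)(4/10)(6/10) = 0.0576; P(data | urn E) = (3/4)(1/4)(1/4)(3/4) = 0.035156.
Weighting by the prior gives 2/7 · 0.0256 = 0.0073143, 3/14 · 0.054932 = 0.011771, 1/7 · 0.0576 = 0.0082286, 1/7 · 0.0576 = 0.0082286, 3/14 · 0.035156 = 0.0075335; summing to 0.043076.
By Bayes' rule, P(urn D | data) = (0.0082286) / (0.043076) = 0.19102.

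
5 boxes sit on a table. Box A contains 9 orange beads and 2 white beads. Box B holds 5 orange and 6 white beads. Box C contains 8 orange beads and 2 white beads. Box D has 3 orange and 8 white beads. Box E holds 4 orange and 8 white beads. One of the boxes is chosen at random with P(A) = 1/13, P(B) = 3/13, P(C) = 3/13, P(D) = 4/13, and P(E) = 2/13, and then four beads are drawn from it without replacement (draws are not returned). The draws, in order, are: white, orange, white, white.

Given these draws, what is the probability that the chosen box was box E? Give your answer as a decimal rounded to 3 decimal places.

For each hypothesis, P(data | H) works out to: P(data | box A) = (2/11)(9/10)(1/9)(0/8) = 0; P(data | box B) = (6/11)(5/10)(5/9)(4/8) = 0.075758; P(data | box C) = (2/10)(8/9)(1/8)(0/7) = 0; P(data | box D) = (8/11)(3/10)(7/9)(6/8) = 0.12727; P(data | box E) = (8/12)(4/11)(7/10)(6/9) = 0.11313.
Multiplying each by its prior: 1/13 · 0 = 0, 3/13 · 0.075758 = 0.017483, 3/13 · 0 = 0, 4/13 · 0.12727 = 0.039161, 2/13 · 0.11313 = 0.017405; summing to 0.074048.
Hence P(box E | data) = (0.017405) / (0.074048) = 0.23505.

0.235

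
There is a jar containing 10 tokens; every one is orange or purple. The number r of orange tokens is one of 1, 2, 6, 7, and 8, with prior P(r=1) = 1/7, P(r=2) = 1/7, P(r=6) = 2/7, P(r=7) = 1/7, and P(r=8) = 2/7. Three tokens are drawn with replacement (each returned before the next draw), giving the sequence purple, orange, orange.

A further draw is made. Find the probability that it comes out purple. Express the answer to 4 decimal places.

0.3336

For each hypothesis, P(data | H) works out to: P(data | r = 1) = (9/10)(1/10)(1/10) = 0.009; P(data | r = 2) = (8/10)(2/10)(2/10) = 0.032; P(data | r = 6) = (4/10)(6/10)(6/10) = 0.144; P(data | r = 7) = (3/10)(7/10)(7/10) = 0.147; P(data | r = 8) = (2/10)(8/10)(8/10) = 0.128.
Multiplying each by its prior: 1/7 · 0.009 = 0.0012857, 1/7 · 0.032 = 0.0045714, 2/7 · 0.144 = 0.041143, 1/7 · 0.147 = 0.021, 2/7 · 0.128 = 0.036571; with total 0.10457.
Dividing through by the total gives posterior P(r = 1 | data) = 0.012295, P(r = 2 | data) = 0.043716, P(r = 6 | data) = 0.39344, P(r = 7 | data) = 0.20082, P(r = 8 | data) = 0.34973.
Averaging over the posterior, P(purple next | data) = (9/10)(0.012295) + (4/5)(0.043716) + (2/5)(0.39344) + (3/10)(0.20082) + (1/5)(0.34973) = 0.33361.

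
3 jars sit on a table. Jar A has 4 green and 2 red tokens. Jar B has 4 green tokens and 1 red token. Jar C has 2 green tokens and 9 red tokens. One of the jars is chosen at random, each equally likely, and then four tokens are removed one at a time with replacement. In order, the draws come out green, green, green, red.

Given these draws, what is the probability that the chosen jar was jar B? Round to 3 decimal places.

The likelihood of the observed sequence under each hypothesis: P(data | jar A) = (4/6)(4/6)(4/6)(2/6) = 0.098765; P(data | jar B) = (4/5)(4/5)(4/5)(1/5) = 0.1024; P(data | jar C) = (2/11)(2/11)(2/11)(9/11) = 0.0049177.
Weighting by the prior gives 1/3 · 0.098765 = 0.032922, 1/3 · 0.1024 = 0.034133, 1/3 · 0.0049177 = 0.0016392; these sum to 0.068694.
So P(jar B | data) = (0.034133) / (0.068694) = 0.49689.

0.497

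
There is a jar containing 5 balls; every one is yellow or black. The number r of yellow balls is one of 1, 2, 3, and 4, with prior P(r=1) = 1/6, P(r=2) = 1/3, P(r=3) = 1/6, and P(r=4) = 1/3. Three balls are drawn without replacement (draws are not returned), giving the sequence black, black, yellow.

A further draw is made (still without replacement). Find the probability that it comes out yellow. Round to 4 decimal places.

Compute the likelihood of the observed sequence for each case: P(data | r = 1) = (4/5)(3/4)(1/3) = 1/5; P(data | r = 2) = (3/5)(2/4)(2/3) = 1/5; P(data | r = 3) = (2/5)(1/4)(3/3) = 1/10; P(data | r = 4) = (1/5)(0/4) = 0.
Multiplying each by its prior: 1/6 · 1/5 = 1/30, 1/3 · 1/5 = 1/15, 1/6 · 1/10 = 1/60, 1/3 · 0 = 0; with total 7/60.
Dividing through by the total gives posterior P(r = 1 | data) = 2/7, P(r = 2 | data) = 4/7, P(r = 3 | data) = 1/7, P(r = 4 | data) = 0.
The predictive probability is P(yellow next | data) = (0)(2/7) + (1/2)(4/7) + (1)(1/7) = 3/7.

0.4286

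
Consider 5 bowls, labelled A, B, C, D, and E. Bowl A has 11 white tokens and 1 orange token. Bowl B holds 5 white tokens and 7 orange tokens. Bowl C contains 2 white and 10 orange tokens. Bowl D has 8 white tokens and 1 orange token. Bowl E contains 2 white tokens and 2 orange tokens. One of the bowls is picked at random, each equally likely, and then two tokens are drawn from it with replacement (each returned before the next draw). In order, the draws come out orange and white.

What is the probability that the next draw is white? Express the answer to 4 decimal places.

0.5046

Under each hypothesis, the probability of the observed sequence is: P(data | bowl A) = (1/12)(11/12) = 0.076389; P(data | bowl B) = (7/12)(5/12) = 0.24306; P(data | bowl C) = (10/12)(2/12) = 0.13889; P(data | bowl D) = (1/9)(8/9) = 0.098765; P(data | bowl E) = (2/4)(2/4) = 0.25.
Weighting by the prior gives 1/5 · 0.076389 = 0.015278, 1/5 · 0.24306 = 0.048611, 1/5 · 0.13889 = 0.027778, 1/5 · 0.098765 = 0.019753, 1/5 · 0.25 = 0.05; summing to 0.16142.
Normalising, the posterior is P(bowl A | data) = 0.094646, P(bowl B | data) = 0.30115, P(bowl C | data) = 0.17208, P(bowl D | data) = 0.12237, P(bowl E | data) = 0.30975.
Averaging over the posterior, P(white next | data) = (11/12)(0.094646) + (5/12)(0.30115) + (1/6)(0.17208) + (8/9)(0.12237) + (1/2)(0.30975) = 0.50457.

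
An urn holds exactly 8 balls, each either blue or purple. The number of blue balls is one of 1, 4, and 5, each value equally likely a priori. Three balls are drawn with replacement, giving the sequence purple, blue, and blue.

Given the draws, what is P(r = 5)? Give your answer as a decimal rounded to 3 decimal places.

0.514

The likelihood of the observed sequence under each hypothesis: P(data | r = 1) = (7/8)(1/8)(1/8) = 0.013672; P(data | r = 4) = (4/8)(4/8)(4/8) = 0.125; P(data | r = 5) = (3/8)(5/8)(5/8) = 0.14648.
Weighting by the prior gives 1/3 · 0.013672 = 0.0045573, 1/3 · 0.125 = 0.041667, 1/3 · 0.14648 = 0.048828; with total 0.095052.
Hence P(r = 5 | data) = (0.048828) / (0.095052) = 0.5137.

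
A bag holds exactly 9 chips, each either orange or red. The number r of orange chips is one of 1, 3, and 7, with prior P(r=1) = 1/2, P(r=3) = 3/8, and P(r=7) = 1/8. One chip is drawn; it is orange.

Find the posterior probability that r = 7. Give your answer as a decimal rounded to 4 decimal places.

Compute the likelihood of this draw for each case: P(data | r = 1) = (1/9) = 1/9; P(data | r = 3) = (3/9) = 1/3; P(data | r = 7) = (7/9) = 7/9.
Weighting by the prior gives 1/2 · 1/9 = 1/18, 3/8 · 1/3 = 1/8, 1/8 · 7/9 = 7/72; these sum to 5/18.
So P(r = 7 | data) = (7/72) / (5/18) = 7/20.

0.3500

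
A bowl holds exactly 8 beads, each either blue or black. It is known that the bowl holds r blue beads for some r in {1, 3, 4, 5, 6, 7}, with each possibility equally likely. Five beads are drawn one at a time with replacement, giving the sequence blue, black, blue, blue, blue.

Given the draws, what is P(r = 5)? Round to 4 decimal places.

Compute the likelihood of the observed sequence for each case: P(data | r = 1) = (1/8)(7/8)(1/8)(1/8)(1/8) = 0.00021362; P(data | r = 3) = (3/8)(5/8)(3/8)(3/8)(3/8) = 0.01236; P(data | r = 4) = (4/8)(4/8)(4/8)(4/8)(4/8) = 0.03125; P(data | r = 5) = (5/8)(3/8)(5/8)(5/8)(5/8) = 0.05722; P(data | r = 6) = (6/8)(2/8)(6/8)(6/8)(6/8) = 0.079102; P(data | r = 7) = (7/8)(1/8)(7/8)(7/8)(7/8) = 0.073273.
The prior-weighted likelihoods are 1/6 · 0.00021362 = 3.5604e-05, 1/6 · 0.01236 = 0.0020599, 1/6 · 0.03125 = 0.0052083, 1/6 · 0.05722 = 0.0095367, 1/6 · 0.079102 = 0.013184, 1/6 · 0.073273 = 0.012212; summing to 0.042236.
Therefore the posterior P(r = 5 | data) = (0.0095367) / (0.042236) = 0.22579.

0.2258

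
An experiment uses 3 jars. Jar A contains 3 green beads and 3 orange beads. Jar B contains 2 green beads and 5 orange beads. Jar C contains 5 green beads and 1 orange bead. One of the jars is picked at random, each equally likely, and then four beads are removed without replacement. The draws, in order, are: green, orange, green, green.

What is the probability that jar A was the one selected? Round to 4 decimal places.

The likelihood of the observed sequence under each hypothesis: P(data | jar A) = (3/6)(3/5)(2/4)(1/3) = 1/20; P(data | jar B) = (2/7)(5/6)(1/5)(0/4) = 0; P(data | jar C) = (5/6)(1/5)(4/4)(3/3) = 1/6.
Multiplying each by its prior: 1/3 · 1/20 = 1/60, 1/3 · 0 = 0, 1/3 · 1/6 = 1/18; these sum to 13/180.
Therefore the posterior P(jar A | data) = (1/60) / (13/180) = 3/13.

0.2308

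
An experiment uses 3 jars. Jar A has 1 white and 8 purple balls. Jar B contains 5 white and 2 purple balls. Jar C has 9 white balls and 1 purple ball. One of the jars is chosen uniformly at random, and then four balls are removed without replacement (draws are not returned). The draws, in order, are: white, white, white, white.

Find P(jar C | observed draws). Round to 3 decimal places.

Compute the likelihood of the observed sequence for each case: P(data | jar A) = (1/9)(0/8) = 0; P(data | jar B) = (5/7)(4/6)(3/5)(2/4) = 1/7; P(data | jar C) = (9/10)(8/9)(7/8)(6/7) = 3/5.
The prior-weighted likelihoods are 1/3 · 0 = 0, 1/3 · 1/7 = 1/21, 1/3 · 3/5 = 1/5; these sum to 26/105.
Hence P(jar C | data) = (1/5) / (26/105) = 21/26.

0.808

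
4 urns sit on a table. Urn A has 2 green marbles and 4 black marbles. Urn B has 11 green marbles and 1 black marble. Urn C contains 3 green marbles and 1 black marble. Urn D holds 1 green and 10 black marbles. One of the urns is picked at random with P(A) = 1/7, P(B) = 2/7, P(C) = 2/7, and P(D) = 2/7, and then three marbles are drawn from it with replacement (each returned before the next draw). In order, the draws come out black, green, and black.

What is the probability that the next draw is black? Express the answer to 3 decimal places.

0.642

For each hypothesis, P(data | H) works out to: P(data | urn A) = (4/6)(2/6)(4/6) = 0.14815; P(data | urn B) = (1/12)(11/12)(1/12) = 0.0063657; P(data | urn C) = (1/4)(3/4)(1/4) = 0.046875; P(data | urn D) = (10/11)(1/11)(10/11) = 0.075131.
Weighting by the prior gives 1/7 · 0.14815 = 0.021164, 2/7 · 0.0063657 = 0.0018188, 2/7 · 0.046875 = 0.013393, 2/7 · 0.075131 = 0.021466; these sum to 0.057842.
The posterior is then P(urn A | data) = 0.36589, P(urn B | data) = 0.031444, P(urn C | data) = 0.23154, P(urn D | data) = 0.37112.
Averaging over the posterior, P(black next | data) = (2/3)(0.36589) + (1/12)(0.031444) + (1/4)(0.23154) + (10/11)(0.37112) = 0.64182.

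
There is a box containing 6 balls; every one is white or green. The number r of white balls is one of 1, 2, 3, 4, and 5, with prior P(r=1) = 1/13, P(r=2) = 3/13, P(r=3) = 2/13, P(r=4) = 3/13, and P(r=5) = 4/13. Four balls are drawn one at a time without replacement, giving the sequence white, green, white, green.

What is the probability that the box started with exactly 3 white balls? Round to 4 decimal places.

0.3333

For each hypothesis, P(data | H) works out to: P(data | r = 1) = (1/6)(5/5)(0/4) = 0; P(data | r = 2) = (2/6)(4/5)(1/4)(3/3) = 1/15; P(data | r = 3) = (3/6)(3/5)(2/4)(2/3) = 1/10; P(data | r = 4) = (4/6)(2/5)(3/4)(1/3) = 1/15; P(data | r = 5) = (5/6)(1/5)(4/4)(0/3) = 0.
Weighting by the prior gives 1/13 · 0 = 0, 3/13 · 1/15 = 1/65, 2/13 · 1/10 = 1/65, 3/13 · 1/15 = 1/65, 4/13 · 0 = 0; summing to 3/65.
By Bayes' rule, P(r = 3 | data) = (1/65) / (3/65) = 1/3.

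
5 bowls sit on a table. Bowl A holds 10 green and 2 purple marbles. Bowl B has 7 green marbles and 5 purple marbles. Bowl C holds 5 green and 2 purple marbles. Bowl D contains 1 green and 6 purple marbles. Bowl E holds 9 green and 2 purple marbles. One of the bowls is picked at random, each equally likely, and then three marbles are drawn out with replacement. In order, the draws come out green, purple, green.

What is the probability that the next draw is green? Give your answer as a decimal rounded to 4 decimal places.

The likelihood of the observed sequence under each hypothesis: P(data | bowl A) = (10/12)(2/12)(10/12) = 0.11574; P(data | bowl B) = (7/12)(5/12)(7/12) = 0.14178; P(data | bowl C) = (5/7)(2/7)(5/7) = 0.14577; P(data | bowl D) = (1/7)(6/7)(1/7) = 0.017493; P(data | bowl E) = (9/11)(2/11)(9/11) = 0.12171.
Multiplying each by its prior: 1/5 · 0.11574 = 0.023148, 1/5 · 0.14178 = 0.028356, 1/5 · 0.14577 = 0.029155, 1/5 · 0.017493 = 0.0034985, 1/5 · 0.12171 = 0.024343; summing to 0.1085.
Dividing through by the total gives posterior P(bowl A | data) = 0.21335, P(bowl B | data) = 0.26135, P(bowl C | data) = 0.2687, P(bowl D | data) = 0.032245, P(bowl E | data) = 0.22436.
The predictive probability is P(green next | data) = (5/6)(0.21335) + (7/12)(0.26135) + (5/7)(0.2687) + (1/7)(0.032245) + (9/11)(0.22436) = 0.71034.

0.7103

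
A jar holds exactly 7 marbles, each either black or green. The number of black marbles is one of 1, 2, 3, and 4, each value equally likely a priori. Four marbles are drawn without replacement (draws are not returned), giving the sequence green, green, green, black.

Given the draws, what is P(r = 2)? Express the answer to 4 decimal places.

0.3571

Under each hypothesis, the probability of the observed sequence is: P(data | r = 1) = (6/7)(5/6)(4/5)(1/4) = 1/7; P(data | r = 2) = (5/7)(4/6)(3/5)(2/4) = 1/7; P(data | r = 3) = (4/7)(3/6)(2/5)(3/4) = 3/35; P(data | r = 4) = (3/7)(2/6)(1/5)(4/4) = 1/35.
Weighting by the prior gives 1/4 · 1/7 = 1/28, 1/4 · 1/7 = 1/28, 1/4 · 3/35 = 3/140, 1/4 · 1/35 = 1/140; with total 1/10.
Hence P(r = 2 | data) = (1/28) / (1/10) = 5/14.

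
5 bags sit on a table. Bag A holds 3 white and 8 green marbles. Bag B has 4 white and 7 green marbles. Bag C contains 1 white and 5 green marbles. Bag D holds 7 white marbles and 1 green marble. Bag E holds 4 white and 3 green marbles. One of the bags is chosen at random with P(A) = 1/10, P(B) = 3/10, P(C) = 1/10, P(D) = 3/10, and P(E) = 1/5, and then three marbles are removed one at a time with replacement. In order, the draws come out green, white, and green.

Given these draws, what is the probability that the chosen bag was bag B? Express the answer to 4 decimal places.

For each hypothesis, P(data | H) works out to: P(data | bag A) = (8/11)(3/11)(8/11) = 0.14425; P(data | bag B) = (7/11)(4/11)(7/11) = 0.14726; P(data | bag C) = (5/6)(1/6)(5/6) = 0.11574; P(data | bag D) = (1/8)(7/8)(1/8) = 0.013672; P(data | bag E) = (3/7)(4/7)(3/7) = 0.10496.
The prior-weighted likelihoods are 1/10 · 0.14425 = 0.014425, 3/10 · 0.14726 = 0.044177, 1/10 · 0.11574 = 0.011574, 3/10 · 0.013672 = 0.0041016, 1/5 · 0.10496 = 0.020991; these sum to 0.095269.
By Bayes' rule, P(bag B | data) = (0.044177) / (0.095269) = 0.46371.

0.4637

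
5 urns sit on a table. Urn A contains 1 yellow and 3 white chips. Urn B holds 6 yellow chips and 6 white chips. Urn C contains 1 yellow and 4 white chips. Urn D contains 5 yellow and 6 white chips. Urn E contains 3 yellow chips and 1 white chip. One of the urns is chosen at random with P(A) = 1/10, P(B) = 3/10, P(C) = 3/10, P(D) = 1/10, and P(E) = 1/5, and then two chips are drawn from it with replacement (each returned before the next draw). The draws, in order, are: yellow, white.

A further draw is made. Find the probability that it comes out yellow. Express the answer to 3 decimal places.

0.447

Compute the likelihood of the observed sequence for each case: P(data | urn A) = (1/4)(3/4) = 0.1875; P(data | urn B) = (6/12)(6/12) = 0.25; P(data | urn C) = (1/5)(4/5) = 0.16; P(data | urn D) = (5/11)(6/11) = 0.24793; P(data | urn E) = (3/4)(1/4) = 0.1875.
Weighting by the prior gives 1/10 · 0.1875 = 0.01875, 3/10 · 0.25 = 0.075, 3/10 · 0.16 = 0.048, 1/10 · 0.24793 = 0.024793, 1/5 · 0.1875 = 0.0375; these sum to 0.20404.
The posterior is then P(urn A | data) = 0.091892, P(urn B | data) = 0.36757, P(urn C | data) = 0.23524, P(urn D | data) = 0.12151, P(urn E | data) = 0.18378.
So P(yellow next | data) = Σ P(yellow next | H) P(H | data) = (1/4)(0.091892) + (1/2)(0.36757) + (1/5)(0.23524) + (5/11)(0.12151) + (3/4)(0.18378) = 0.44688.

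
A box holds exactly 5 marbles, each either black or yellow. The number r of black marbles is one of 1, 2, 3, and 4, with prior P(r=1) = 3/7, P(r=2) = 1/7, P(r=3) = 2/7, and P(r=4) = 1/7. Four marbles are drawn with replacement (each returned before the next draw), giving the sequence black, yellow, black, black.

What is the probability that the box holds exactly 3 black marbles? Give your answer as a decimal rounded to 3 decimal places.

0.519

For each hypothesis, P(data | H) works out to: P(data | r = 1) = (1/5)(4/5)(1/5)(1/5) = 0.0064; P(data | r = 2) = (2/5)(3/5)(2/5)(2/5) = 0.0384; P(data | r = 3) = (3/5)(2/5)(3/5)(3/5) = 0.0864; P(data | r = 4) = (4/5)(1/5)(4/5)(4/5) = 0.1024.
Weighting by the prior gives 3/7 · 0.0064 = 0.0027429, 1/7 · 0.0384 = 0.0054857, 2/7 · 0.0864 = 0.024686, 1/7 · 0.1024 = 0.014629; with total 0.047543.
By Bayes' rule, P(r = 3 | data) = (0.024686) / (0.047543) = 0.51923.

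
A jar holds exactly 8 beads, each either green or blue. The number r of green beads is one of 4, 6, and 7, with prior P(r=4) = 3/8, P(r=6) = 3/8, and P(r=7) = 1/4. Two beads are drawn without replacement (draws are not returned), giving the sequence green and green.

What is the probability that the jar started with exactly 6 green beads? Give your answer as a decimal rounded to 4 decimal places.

For each hypothesis, P(data | H) works out to: P(data | r = 4) = (4/8)(3/7) = 3/14; P(data | r = 6) = (6/8)(5/7) = 15/28; P(data | r = 7) = (7/8)(6/7) = 3/4.
Weighting by the prior gives 3/8 · 3/14 = 9/112, 3/8 · 15/28 = 45/224, 1/4 · 3/4 = 3/16; with total 15/32.
Therefore the posterior P(r = 6 | data) = (45/224) / (15/32) = 3/7.

0.4286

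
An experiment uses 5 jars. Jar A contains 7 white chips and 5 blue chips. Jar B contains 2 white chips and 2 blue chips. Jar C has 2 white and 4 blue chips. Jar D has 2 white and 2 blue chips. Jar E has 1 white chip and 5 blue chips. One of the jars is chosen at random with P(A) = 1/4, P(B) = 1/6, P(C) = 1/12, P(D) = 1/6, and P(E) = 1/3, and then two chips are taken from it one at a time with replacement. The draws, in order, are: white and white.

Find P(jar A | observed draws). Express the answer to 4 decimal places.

For each hypothesis, P(data | H) works out to: P(data | jar A) = (7/12)(7/12) = 0.34028; P(data | jar B) = (2/4)(2/4) = 0.25; P(data | jar C) = (2/6)(2/6) = 0.11111; P(data | jar D) = (2/4)(2/4) = 0.25; P(data | jar E) = (1/6)(1/6) = 0.027778.
Weighting by the prior gives 1/4 · 0.34028 = 0.085069, 1/6 · 0.25 = 0.041667, 1/12 · 0.11111 = 0.0092593, 1/6 · 0.25 = 0.041667, 1/3 · 0.027778 = 0.0092593; summing to 0.18692.
Therefore the posterior P(jar A | data) = (0.085069) / (0.18692) = 0.45511.

0.4551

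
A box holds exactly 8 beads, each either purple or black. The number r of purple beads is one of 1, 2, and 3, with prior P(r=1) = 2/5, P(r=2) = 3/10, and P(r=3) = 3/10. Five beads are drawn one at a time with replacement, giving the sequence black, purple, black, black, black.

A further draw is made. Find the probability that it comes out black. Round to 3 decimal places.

0.772

The likelihood of the observed sequence under each hypothesis: P(data | r = 1) = (7/8)(1/8)(7/8)(7/8)(7/8) = 0.073273; P(data | r = 2) = (6/8)(2/8)(6/8)(6/8)(6/8) = 0.079102; P(data | r = 3) = (5/8)(3/8)(5/8)(5/8)(5/8) = 0.05722.
Multiplying each by its prior: 2/5 · 0.073273 = 0.029309, 3/10 · 0.079102 = 0.02373, 3/10 · 0.05722 = 0.017166; these sum to 0.070206.
Dividing through by the total gives posterior P(r = 1 | data) = 0.41747, P(r = 2 | data) = 0.33801, P(r = 3 | data) = 0.24451.
So P(black next | data) = Σ P(black next | H) P(H | data) = (7/8)(0.41747) + (3/4)(0.33801) + (5/8)(0.24451) = 0.77162.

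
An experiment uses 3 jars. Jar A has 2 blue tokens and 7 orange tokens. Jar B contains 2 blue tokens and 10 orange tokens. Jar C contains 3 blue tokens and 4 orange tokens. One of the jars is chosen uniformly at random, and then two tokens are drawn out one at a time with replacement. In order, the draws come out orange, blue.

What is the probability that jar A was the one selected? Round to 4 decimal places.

The likelihood of the observed sequence under each hypothesis: P(data | jar A) = (7/9)(2/9) = 0.17284; P(data | jar B) = (10/12)(2/12) = 0.13889; P(data | jar C) = (4/7)(3/7) = 0.2449.
Weighting by the prior gives 1/3 · 0.17284 = 0.057613, 1/3 · 0.13889 = 0.046296, 1/3 · 0.2449 = 0.081633; summing to 0.18554.
So P(jar A | data) = (0.057613) / (0.18554) = 0.31051.

0.3105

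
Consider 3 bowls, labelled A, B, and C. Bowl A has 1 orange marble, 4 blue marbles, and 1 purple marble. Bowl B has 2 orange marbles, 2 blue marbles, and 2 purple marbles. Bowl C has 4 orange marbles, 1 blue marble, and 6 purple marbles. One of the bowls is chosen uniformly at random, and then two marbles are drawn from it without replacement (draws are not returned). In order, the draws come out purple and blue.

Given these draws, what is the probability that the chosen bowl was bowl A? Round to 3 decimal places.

0.415

Under each hypothesis, the probability of the observed sequence is: P(data | bowl A) = (1/6)(4/5) = 2/15; P(data | bowl B) = (2/6)(2/5) = 2/15; P(data | bowl C) = (6/11)(1/10) = 3/55.
The prior-weighted likelihoods are 1/3 · 2/15 = 2/45, 1/3 · 2/15 = 2/45, 1/3 · 3/55 = 1/55; summing to 53/495.
Hence P(bowl A | data) = (2/45) / (53/495) = 22/53.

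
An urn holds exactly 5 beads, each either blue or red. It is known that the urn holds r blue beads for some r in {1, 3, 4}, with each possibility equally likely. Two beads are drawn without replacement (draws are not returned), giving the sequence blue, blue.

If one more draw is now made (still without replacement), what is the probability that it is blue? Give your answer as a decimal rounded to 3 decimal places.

0.556

The likelihood of the observed sequence under each hypothesis: P(data | r = 1) = (1/5)(0/4) = 0; P(data | r = 3) = (3/5)(2/4) = 3/10; P(data | r = 4) = (4/5)(3/4) = 3/5.
The prior-weighted likelihoods are 1/3 · 0 = 0, 1/3 · 3/10 = 1/10, 1/3 · 3/5 = 1/5; these sum to 3/10.
Dividing through by the total gives posterior P(r = 1 | data) = 0, P(r = 3 | data) = 1/3, P(r = 4 | data) = 2/3.
The predictive probability is P(blue next | data) = (1/3)(1/3) + (2/3)(2/3) = 5/9.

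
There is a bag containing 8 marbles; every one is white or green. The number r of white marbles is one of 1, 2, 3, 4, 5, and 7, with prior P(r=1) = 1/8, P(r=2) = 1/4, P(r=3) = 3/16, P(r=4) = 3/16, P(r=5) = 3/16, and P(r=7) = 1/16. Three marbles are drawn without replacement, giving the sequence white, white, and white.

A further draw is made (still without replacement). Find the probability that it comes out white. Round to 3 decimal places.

Compute the likelihood of the observed sequence for each case: P(data | r = 1) = (1/8)(0/7) = 0; P(data | r = 2) = (2/8)(1/7)(0/6) = 0; P(data | r = 3) = (3/8)(2/7)(1/6) = 1/56; P(data | r = 4) = (4/8)(3/7)(2/6) = 1/14; P(data | r = 5) = (5/8)(4/7)(3/6) = 5/28; P(data | r = 7) = (7/8)(6/7)(5/6) = 5/8.
Multiplying each by its prior: 1/8 · 0 = 0, 1/4 · 0 = 0, 3/16 · 1/56 = 3/896, 3/16 · 1/14 = 3/224, 3/16 · 5/28 = 15/448, 1/16 · 5/8 = 5/128; these sum to 5/56.
Normalising, the posterior is P(r = 1 | data) = 0, P(r = 2 | data) = 0, P(r = 3 | data) = 3/80, P(r = 4 | data) = 3/20, P(r = 5 | data) = 3/8, P(r = 7 | data) = 7/16.
So P(white next | data) = Σ P(white next | H) P(H | data) = (0)(3/80) + (1/5)(3/20) + (2/5)(3/8) + (4/5)(7/16) = 53/100.

0.530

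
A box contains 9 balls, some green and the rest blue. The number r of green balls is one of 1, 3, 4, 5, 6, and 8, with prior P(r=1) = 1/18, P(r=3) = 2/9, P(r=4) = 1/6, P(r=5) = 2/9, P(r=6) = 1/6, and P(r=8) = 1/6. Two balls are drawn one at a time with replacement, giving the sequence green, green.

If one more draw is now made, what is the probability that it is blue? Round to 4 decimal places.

Compute the likelihood of the observed sequence for each case: P(data | r = 1) = (1/9)(1/9) = 0.012346; P(data | r = 3) = (3/9)(3/9) = 0.11111; P(data | r = 4) = (4/9)(4/9) = 0.19753; P(data | r = 5) = (5/9)(5/9) = 0.30864; P(data | r = 6) = (6/9)(6/9) = 0.44444; P(data | r = 8) = (8/9)(8/9) = 0.79012.
The prior-weighted likelihoods are 1/18 · 0.012346 = 0.00068587, 2/9 · 0.11111 = 0.024691, 1/6 · 0.19753 = 0.032922, 2/9 · 0.30864 = 0.068587, 1/6 · 0.44444 = 0.074074, 1/6 · 0.79012 = 0.13169; these sum to 0.33265.
Normalising, the posterior is P(r = 1 | data) = 0.0020619, P(r = 3 | data) = 0.074227, P(r = 4 | data) = 0.098969, P(r = 5 | data) = 0.20619, P(r = 6 | data) = 0.22268, P(r = 8 | data) = 0.39588.
The predictive probability is P(blue next | data) = (8/9)(0.0020619) + (2/3)(0.074227) + (5/9)(0.098969) + (4/9)(0.20619) + (1/3)(0.22268) + (1/9)(0.39588) = 0.31615.

0.3162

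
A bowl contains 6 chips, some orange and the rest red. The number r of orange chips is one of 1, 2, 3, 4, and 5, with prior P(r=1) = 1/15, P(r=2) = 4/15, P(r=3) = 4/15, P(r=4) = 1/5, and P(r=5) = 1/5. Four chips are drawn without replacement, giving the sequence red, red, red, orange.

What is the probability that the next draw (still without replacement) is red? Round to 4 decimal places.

0.4815

Compute the likelihood of the observed sequence for each case: P(data | r = 1) = (5/6)(4/5)(3/4)(1/3) = 1/6; P(data | r = 2) = (4/6)(3/5)(2/4)(2/3) = 2/15; P(data | r = 3) = (3/6)(2/5)(1/4)(3/3) = 1/20; P(data | r = 4) = (2/6)(1/5)(0/4) = 0; P(data | r = 5) = (1/6)(0/5) = 0.
Multiplying each by its prior: 1/15 · 1/6 = 1/90, 4/15 · 2/15 = 8/225, 4/15 · 1/20 = 1/75, 1/5 · 0 = 0, 1/5 · 0 = 0; with total 3/50.
Normalising, the posterior is P(r = 1 | data) = 5/27, P(r = 2 | data) = 16/27, P(r = 3 | data) = 2/9, P(r = 4 | data) = 0, P(r = 5 | data) = 0.
Averaging over the posterior, P(red next | data) = (1)(5/27) + (1/2)(16/27) + (0)(2/9) = 13/27.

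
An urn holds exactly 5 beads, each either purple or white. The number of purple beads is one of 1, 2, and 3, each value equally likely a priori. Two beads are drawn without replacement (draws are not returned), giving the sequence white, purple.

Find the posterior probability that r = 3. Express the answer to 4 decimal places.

0.3750

Under each hypothesis, the probability of the observed sequence is: P(data | r = 1) = (4/5)(1/4) = 1/5; P(data | r = 2) = (3/5)(2/4) = 3/10; P(data | r = 3) = (2/5)(3/4) = 3/10.
Multiplying each by its prior: 1/3 · 1/5 = 1/15, 1/3 · 3/10 = 1/10, 1/3 · 3/10 = 1/10; summing to 4/15.
By Bayes' rule, P(r = 3 | data) = (1/10) / (4/15) = 3/8.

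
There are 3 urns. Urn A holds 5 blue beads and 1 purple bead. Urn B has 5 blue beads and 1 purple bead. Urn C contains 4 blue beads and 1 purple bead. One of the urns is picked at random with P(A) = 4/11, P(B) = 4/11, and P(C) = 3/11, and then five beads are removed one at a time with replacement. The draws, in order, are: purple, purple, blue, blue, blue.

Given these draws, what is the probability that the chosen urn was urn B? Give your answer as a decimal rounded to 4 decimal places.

0.3384

Compute the likelihood of the observed sequence for each case: P(data | urn A) = (1/6)(1/6)(5/6)(5/6)(5/6) = 0.016075; P(data | urn B) = (1/6)(1/6)(5/6)(5/6)(5/6) = 0.016075; P(data | urn C) = (1/5)(1/5)(4/5)(4/5)(4/5) = 0.02048.
Weighting by the prior gives 4/11 · 0.016075 = 0.0058455, 4/11 · 0.016075 = 0.0058455, 3/11 · 0.02048 = 0.0055855; summing to 0.017276.
By Bayes' rule, P(urn B | data) = (0.0058455) / (0.017276) = 0.33835.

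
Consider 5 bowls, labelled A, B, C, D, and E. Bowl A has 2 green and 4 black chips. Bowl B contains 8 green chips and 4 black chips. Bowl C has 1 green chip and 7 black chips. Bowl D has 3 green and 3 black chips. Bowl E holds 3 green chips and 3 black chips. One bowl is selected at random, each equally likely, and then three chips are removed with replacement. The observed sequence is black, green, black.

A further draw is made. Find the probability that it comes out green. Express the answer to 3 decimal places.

0.415

Under each hypothesis, the probability of the observed sequence is: P(data | bowl A) = (4/6)(2/6)(4/6) = 0.14815; P(data | bowl B) = (4/12)(8/12)(4/12) = 0.074074; P(data | bowl C) = (7/8)(1/8)(7/8) = 0.095703; P(data | bowl D) = (3/6)(3/6)(3/6) = 0.125; P(data | bowl E) = (3/6)(3/6)(3/6) = 0.125.
Multiplying each by its prior: 1/5 · 0.14815 = 0.02963, 1/5 · 0.074074 = 0.014815, 1/5 · 0.095703 = 0.019141, 1/5 · 0.125 = 0.025, 1/5 · 0.125 = 0.025; summing to 0.11359.
Dividing through by the total gives posterior P(bowl A | data) = 0.26086, P(bowl B | data) = 0.13043, P(bowl C | data) = 0.16851, P(bowl D | data) = 0.2201, P(bowl E | data) = 0.2201.
The predictive probability is P(green next | data) = (1/3)(0.26086) + (2/3)(0.13043) + (1/8)(0.16851) + (1/2)(0.2201) + (1/2)(0.2201) = 0.41507.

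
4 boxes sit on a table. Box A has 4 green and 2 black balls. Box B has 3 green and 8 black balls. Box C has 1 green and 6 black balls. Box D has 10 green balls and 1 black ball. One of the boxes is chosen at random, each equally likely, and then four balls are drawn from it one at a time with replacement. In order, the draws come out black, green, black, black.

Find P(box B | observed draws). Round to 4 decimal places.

For each hypothesis, P(data | H) works out to: P(data | box A) = (2/6)(4/6)(2/6)(2/6) = 0.024691; P(data | box B) = (8/11)(3/11)(8/11)(8/11) = 0.10491; P(data | box C) = (6/7)(1/7)(6/7)(6/7) = 0.089963; P(data | box D) = (1/11)(10/11)(1/11)(1/11) = 0.00068301.
The prior-weighted likelihoods are 1/4 · 0.024691 = 0.0061728, 1/4 · 0.10491 = 0.026228, 1/4 · 0.089963 = 0.022491, 1/4 · 0.00068301 = 0.00017075; with total 0.055062.
Therefore the posterior P(box B | data) = (0.026228) / (0.055062) = 0.47633.

0.4763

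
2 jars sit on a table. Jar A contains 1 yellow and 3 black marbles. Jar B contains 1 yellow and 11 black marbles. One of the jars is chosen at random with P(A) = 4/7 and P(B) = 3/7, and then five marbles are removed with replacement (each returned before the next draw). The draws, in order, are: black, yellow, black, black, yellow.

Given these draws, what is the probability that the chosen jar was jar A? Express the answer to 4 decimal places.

0.8679

For each hypothesis, P(data | H) works out to: P(data | jar A) = (3/4)(1/4)(3/4)(3/4)(1/4) = 0.026367; P(data | jar B) = (11/12)(1/12)(11/12)(11/12)(1/12) = 0.005349.
Multiplying each by its prior: 4/7 · 0.026367 = 0.015067, 3/7 · 0.005349 = 0.0022924; summing to 0.017359.
By Bayes' rule, P(jar A | data) = (0.015067) / (0.017359) = 0.86794.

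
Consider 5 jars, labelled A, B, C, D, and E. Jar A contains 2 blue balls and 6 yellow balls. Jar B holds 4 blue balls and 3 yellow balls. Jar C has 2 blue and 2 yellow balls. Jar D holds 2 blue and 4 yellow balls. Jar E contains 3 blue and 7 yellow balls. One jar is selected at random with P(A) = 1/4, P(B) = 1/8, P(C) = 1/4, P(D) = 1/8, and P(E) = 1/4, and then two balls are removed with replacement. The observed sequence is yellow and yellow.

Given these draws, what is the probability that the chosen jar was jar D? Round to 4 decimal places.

0.1375

Compute the likelihood of the observed sequence for each case: P(data | jar A) = (6/8)(6/8) = 0.5625; P(data | jar B) = (3/7)(3/7) = 0.18367; P(data | jar C) = (2/4)(2/4) = 0.25; P(data | jar D) = (4/6)(4/6) = 0.44444; P(data | jar E) = (7/10)(7/10) = 0.49.
Weighting by the prior gives 1/4 · 0.5625 = 0.14062, 1/8 · 0.18367 = 0.022959, 1/4 · 0.25 = 0.0625, 1/8 · 0.44444 = 0.055556, 1/4 · 0.49 = 0.1225; summing to 0.40414.
Hence P(jar D | data) = (0.055556) / (0.40414) = 0.13747.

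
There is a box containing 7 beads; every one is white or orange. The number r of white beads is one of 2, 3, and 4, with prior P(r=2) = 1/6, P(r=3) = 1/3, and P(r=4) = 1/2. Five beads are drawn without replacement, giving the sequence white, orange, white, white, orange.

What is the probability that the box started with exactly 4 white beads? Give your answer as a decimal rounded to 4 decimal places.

0.7500

Compute the likelihood of the observed sequence for each case: P(data | r = 2) = (2/7)(5/6)(1/5)(0/4) = 0; P(data | r = 3) = (3/7)(4/6)(2/5)(1/4)(3/3) = 1/35; P(data | r = 4) = (4/7)(3/6)(3/5)(2/4)(2/3) = 2/35.
Weighting by the prior gives 1/6 · 0 = 0, 1/3 · 1/35 = 1/105, 1/2 · 2/35 = 1/35; summing to 4/105.
Therefore the posterior P(r = 4 | data) = (1/35) / (4/105) = 3/4.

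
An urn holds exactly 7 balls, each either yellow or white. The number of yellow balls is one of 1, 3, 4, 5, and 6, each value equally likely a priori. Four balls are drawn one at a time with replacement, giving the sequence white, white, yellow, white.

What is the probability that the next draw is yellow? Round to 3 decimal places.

0.371

For each hypothesis, P(data | H) works out to: P(data | r = 1) = (6/7)(6/7)(1/7)(6/7) = 0.089963; P(data | r = 3) = (4/7)(4/7)(3/7)(4/7) = 0.079967; P(data | r = 4) = (3/7)(3/7)(4/7)(3/7) = 0.044981; P(data | r = 5) = (2/7)(2/7)(5/7)(2/7) = 0.01666; P(data | r = 6) = (1/7)(1/7)(6/7)(1/7) = 0.002499.
Multiplying each by its prior: 1/5 · 0.089963 = 0.017993, 1/5 · 0.079967 = 0.015993, 1/5 · 0.044981 = 0.0089963, 1/5 · 0.01666 = 0.0033319, 1/5 · 0.002499 = 0.00049979; summing to 0.046814.
Normalising, the posterior is P(r = 1 | data) = 0.38434, P(r = 3 | data) = 0.34164, P(r = 4 | data) = 0.19217, P(r = 5 | data) = 0.071174, P(r = 6 | data) = 0.010676.
Averaging over the posterior, P(yellow next | data) = (1/7)(0.38434) + (3/7)(0.34164) + (4/7)(0.19217) + (5/7)(0.071174) + (6/7)(0.010676) = 0.37112.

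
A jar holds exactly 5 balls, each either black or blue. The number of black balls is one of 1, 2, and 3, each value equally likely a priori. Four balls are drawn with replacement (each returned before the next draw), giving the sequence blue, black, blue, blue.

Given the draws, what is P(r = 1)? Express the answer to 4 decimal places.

0.4507

Under each hypothesis, the probability of the observed sequence is: P(data | r = 1) = (4/5)(1/5)(4/5)(4/5) = 0.1024; P(data | r = 2) = (3/5)(2/5)(3/5)(3/5) = 0.0864; P(data | r = 3) = (2/5)(3/5)(2/5)(2/5) = 0.0384.
The prior-weighted likelihoods are 1/3 · 0.1024 = 0.034133, 1/3 · 0.0864 = 0.0288, 1/3 · 0.0384 = 0.0128; these sum to 0.075733.
Hence P(r = 1 | data) = (0.034133) / (0.075733) = 0.4507.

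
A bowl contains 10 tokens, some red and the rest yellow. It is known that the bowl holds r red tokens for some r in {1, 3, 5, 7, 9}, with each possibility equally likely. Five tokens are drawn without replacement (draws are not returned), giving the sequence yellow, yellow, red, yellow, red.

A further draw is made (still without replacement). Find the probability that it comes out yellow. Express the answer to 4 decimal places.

0.5487

The likelihood of the observed sequence under each hypothesis: P(data | r = 1) = (9/10)(8/9)(1/8)(7/7)(0/6) = 0; P(data | r = 3) = (7/10)(6/9)(3/8)(5/7)(2/6) = 0.041667; P(data | r = 5) = (5/10)(4/9)(5/8)(3/7)(4/6) = 0.039683; P(data | r = 7) = (3/10)(2/9)(7/8)(1/7)(6/6) = 0.0083333; P(data | r = 9) = (1/10)(0/9) = 0.
Multiplying each by its prior: 1/5 · 0 = 0, 1/5 · 0.041667 = 0.0083333, 1/5 · 0.039683 = 0.0079365, 1/5 · 0.0083333 = 0.0016667, 1/5 · 0 = 0; summing to 0.017937.
Normalising, the posterior is P(r = 1 | data) = 0, P(r = 3 | data) = 0.4646, P(r = 5 | data) = 0.44248, P(r = 7 | data) = 0.09292, P(r = 9 | data) = 0.
Averaging over the posterior, P(yellow next | data) = (4/5)(0.4646) + (2/5)(0.44248) + (0)(0.09292) = 0.54867.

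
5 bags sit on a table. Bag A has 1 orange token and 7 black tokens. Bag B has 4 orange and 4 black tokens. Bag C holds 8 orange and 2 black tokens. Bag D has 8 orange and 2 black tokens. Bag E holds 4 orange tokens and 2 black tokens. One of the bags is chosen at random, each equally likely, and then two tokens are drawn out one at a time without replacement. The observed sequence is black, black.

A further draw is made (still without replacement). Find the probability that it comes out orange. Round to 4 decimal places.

0.3524

Compute the likelihood of the observed sequence for each case: P(data | bag A) = (7/8)(6/7) = 0.75; P(data | bag B) = (4/8)(3/7) = 0.21429; P(data | bag C) = (2/10)(1/9) = 0.022222; P(data | bag D) = (2/10)(1/9) = 0.022222; P(data | bag E) = (2/6)(1/5) = 0.066667.
Weighting by the prior gives 1/5 · 0.75 = 0.15, 1/5 · 0.21429 = 0.042857, 1/5 · 0.022222 = 0.0044444, 1/5 · 0.022222 = 0.0044444, 1/5 · 0.066667 = 0.013333; with total 0.21508.
The posterior is then P(bag A | data) = 0.69742, P(bag B | data) = 0.19926, P(bag C | data) = 0.020664, P(bag D | data) = 0.020664, P(bag E | data) = 0.061993.
Averaging over the posterior, P(orange next | data) = (1/6)(0.69742) + (2/3)(0.19926) + (1)(0.020664) + (1)(0.020664) + (1)(0.061993) = 0.3524.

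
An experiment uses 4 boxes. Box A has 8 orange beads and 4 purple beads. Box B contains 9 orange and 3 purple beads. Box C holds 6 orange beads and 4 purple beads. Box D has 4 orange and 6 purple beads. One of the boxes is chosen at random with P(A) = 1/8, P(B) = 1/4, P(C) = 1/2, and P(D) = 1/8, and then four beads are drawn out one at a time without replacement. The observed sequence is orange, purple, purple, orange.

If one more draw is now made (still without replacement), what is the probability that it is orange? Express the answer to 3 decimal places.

0.659

For each hypothesis, P(data | H) works out to: P(data | box A) = (8/12)(4/11)(3/10)(7/9) = 0.056566; P(data | box B) = (9/12)(3/11)(2/10)(8/9) = 0.036364; P(data | box C) = (6/10)(4/9)(3/8)(5/7) = 0.071429; P(data | box D) = (4/10)(6/9)(5/8)(3/7) = 0.071429.
The prior-weighted likelihoods are 1/8 · 0.056566 = 0.0070707, 1/4 · 0.036364 = 0.0090909, 1/2 · 0.071429 = 0.035714, 1/8 · 0.071429 = 0.0089286; summing to 0.060804.
Dividing through by the total gives posterior P(box A | data) = 0.11629, P(box B | data) = 0.14951, P(box C | data) = 0.58736, P(box D | data) = 0.14684.
The predictive probability is P(orange next | data) = (3/4)(0.11629) + (7/8)(0.14951) + (2/3)(0.58736) + (1/3)(0.14684) = 0.65856.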